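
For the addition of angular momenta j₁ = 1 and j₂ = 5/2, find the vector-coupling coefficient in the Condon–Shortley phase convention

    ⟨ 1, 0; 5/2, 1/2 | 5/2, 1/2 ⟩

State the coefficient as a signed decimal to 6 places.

-0.169031  (= −√(1/35))

j₁+j₂−J=1  J+j₁−j₂=1  J−j₁+j₂=4  j₁+j₂+J+1=7
(j₁±m₁, j₂±m₂, J±M) = (1,1,3,2,3,2)
P² = 144/35
sum k=0..1:
  [0] +1/6 = 1/6
  [1] −1/4 = -1/4
S = -1/12
C² = P²·S² = 1/35 ; C = -0.169031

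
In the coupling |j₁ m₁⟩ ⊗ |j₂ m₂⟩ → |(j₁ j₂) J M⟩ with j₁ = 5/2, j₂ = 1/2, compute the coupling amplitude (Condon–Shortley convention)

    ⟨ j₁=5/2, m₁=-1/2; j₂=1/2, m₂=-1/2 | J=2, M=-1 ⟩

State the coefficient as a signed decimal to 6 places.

+√(1/3) = +0.577350

j₁+j₂−J=1  J+j₁−j₂=4  J−j₁+j₂=0  j₁+j₂+J+1=6
(j₁±m₁, j₂±m₂, J±M) = (2,3,0,1,1,3)
P² = 12
sum k=0..0:
  [0] +1/6 = 1/6
S = 1/6
C² = P²·S² = 1/3 ; C = +0.577350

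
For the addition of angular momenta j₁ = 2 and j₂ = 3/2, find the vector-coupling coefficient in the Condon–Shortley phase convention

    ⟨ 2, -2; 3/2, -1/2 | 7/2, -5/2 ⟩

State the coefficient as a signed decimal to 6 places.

+0.654654  (= +√(3/7))

triangle: 0!×4!×3!/8! = 144/40320
(j±m)!: 0!×4!×1!×2!×1!×6! = 34560
prefactor² = (2J+1)×Δ×N² = 6912/7
  k=0: +1/(0!×0!×4!×1!×0!×2!) = 1/48
Σ = 1/48  ⇒  CG² = 6912/7×1/48² = 3/7
CG = +√(3/7) = +0.654654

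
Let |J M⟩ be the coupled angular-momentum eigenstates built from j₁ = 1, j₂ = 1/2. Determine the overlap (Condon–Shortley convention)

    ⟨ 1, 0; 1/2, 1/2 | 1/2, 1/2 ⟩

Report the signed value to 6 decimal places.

j₁+j₂−J=1  J+j₁−j₂=1  J−j₁+j₂=0  j₁+j₂+J+1=3
(j₁±m₁, j₂±m₂, J±M) = (1,1,1,0,1,0)
P² = 1/3
sum k=1..1:
  [1] −1/1 = -1
S = -1
C² = P²·S² = 1/3 ; C = -0.577350

−√(1/3) = -0.577350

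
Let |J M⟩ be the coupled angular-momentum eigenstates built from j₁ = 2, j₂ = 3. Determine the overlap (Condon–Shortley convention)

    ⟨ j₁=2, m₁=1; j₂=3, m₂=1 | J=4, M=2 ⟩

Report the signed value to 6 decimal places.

√[9·1!3!5!/10! · 3!1!4!2!6!2!] = √(5184/7)
  +(−1)^0/∏(0,1,1,4,2,1)! = 1/48  (running 1/48)
  +(−1)^1/∏(1,0,0,3,3,2)! = -1/72  (running 1/144)
⟨..|..⟩ = √(5184/7)·(1/144) = +0.188982

+√(1/28) ≈ +0.188982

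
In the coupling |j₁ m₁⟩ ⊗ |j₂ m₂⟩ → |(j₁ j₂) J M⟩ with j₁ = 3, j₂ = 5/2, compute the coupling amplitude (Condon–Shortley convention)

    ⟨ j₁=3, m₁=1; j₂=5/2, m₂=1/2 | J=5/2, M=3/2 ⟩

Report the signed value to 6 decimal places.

-0.169031  (= −√(1/35))

j₁+j₂−J=3  J+j₁−j₂=3  J−j₁+j₂=2  j₁+j₂+J+1=9
(j₁±m₁, j₂±m₂, J±M) = (4,2,3,2,4,1)
P² = 576/35
sum k=1..2:
  [1] −1/8 = -1/8
  [2] +1/12 = 1/12
S = -1/24
C² = P²·S² = 1/35 ; C = -0.169031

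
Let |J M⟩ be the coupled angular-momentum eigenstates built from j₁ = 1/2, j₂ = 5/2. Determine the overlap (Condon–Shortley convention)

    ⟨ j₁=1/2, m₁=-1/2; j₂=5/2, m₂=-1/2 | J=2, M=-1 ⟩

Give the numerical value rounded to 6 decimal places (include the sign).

√[5·1!0!4!/6! · 0!1!2!3!1!3!] = √(12)
  +(−1)^1/∏(1,0,0,1,0,3)! = -1/6  (running -1/6)
⟨..|..⟩ = √(12)·(-1/6) = -0.577350

−√(1/3) ≈ -0.577350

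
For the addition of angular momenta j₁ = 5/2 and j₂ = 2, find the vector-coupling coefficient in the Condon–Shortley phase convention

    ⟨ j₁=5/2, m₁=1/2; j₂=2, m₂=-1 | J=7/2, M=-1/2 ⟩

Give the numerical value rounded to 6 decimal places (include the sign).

triangle: 1!*4!*3!/9! = 144/362880
(j±m)!: 3!*2!*1!*3!*3!*4! = 10368
prefactor² = (2J+1)*Δ*N² = 1152/35
  k=0: +1/(0!*1!*2!*1!*2!*2!) = 1/8
  k=1: −1/(1!*0!*1!*0!*3!*3!) = -1/36
Σ = 7/72  ⇒  CG² = 1152/35*7/72² = 14/45
CG = +√(14/45) = +0.557773

+0.557773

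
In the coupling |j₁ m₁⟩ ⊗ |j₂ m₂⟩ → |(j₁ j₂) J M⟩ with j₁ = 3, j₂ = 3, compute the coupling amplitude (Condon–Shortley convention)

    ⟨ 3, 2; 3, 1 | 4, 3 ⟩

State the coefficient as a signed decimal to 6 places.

-0.301511  (= −√(1/11))

√[9·2!4!4!/11! · 5!1!4!2!7!1!] = √(82944/11)
  +(−1)^0/∏(0,2,1,4,3,0)! = 1/288  (running 1/288)
  +(−1)^1/∏(1,1,0,3,4,1)! = -1/144  (running -1/288)
⟨..|..⟩ = √(82944/11)·(-1/288) = -0.301511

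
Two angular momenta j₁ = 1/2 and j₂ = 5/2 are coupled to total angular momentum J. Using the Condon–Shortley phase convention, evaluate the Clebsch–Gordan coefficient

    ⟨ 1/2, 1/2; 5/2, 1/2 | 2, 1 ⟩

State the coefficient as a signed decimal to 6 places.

j₁+j₂−J=1  J+j₁−j₂=0  J−j₁+j₂=4  j₁+j₂+J+1=6
(j₁±m₁, j₂±m₂, J±M) = (1,0,3,2,3,1)
P² = 12
sum k=0..0:
  [0] +1/6 = 1/6
S = 1/6
C² = P²·S² = 1/3 ; C = +0.577350

+√(1/3) ≈ +0.577350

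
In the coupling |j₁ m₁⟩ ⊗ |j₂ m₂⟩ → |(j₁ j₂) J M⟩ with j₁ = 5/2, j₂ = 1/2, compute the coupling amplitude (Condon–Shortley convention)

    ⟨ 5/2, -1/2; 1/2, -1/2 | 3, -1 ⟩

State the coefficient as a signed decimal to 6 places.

+0.816497  (= +√(2/3))

j₁+j₂−J=0  J+j₁−j₂=5  J−j₁+j₂=1  j₁+j₂+J+1=7
(j₁±m₁, j₂±m₂, J±M) = (2,3,0,1,2,4)
P² = 96
sum k=0..0:
  [0] +1/12 = 1/12
S = 1/12
C² = P²·S² = 2/3 ; C = +0.816497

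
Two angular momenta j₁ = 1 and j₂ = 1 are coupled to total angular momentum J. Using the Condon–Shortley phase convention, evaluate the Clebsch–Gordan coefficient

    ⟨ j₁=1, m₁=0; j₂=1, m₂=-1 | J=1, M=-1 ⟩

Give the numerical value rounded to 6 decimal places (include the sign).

+√(1/2) = +0.707107

j₁+j₂−J=1  J+j₁−j₂=1  J−j₁+j₂=1  j₁+j₂+J+1=4
(j₁±m₁, j₂±m₂, J±M) = (1,1,0,2,0,2)
P² = 1/2
sum k=0..0:
  [0] +1/1 = 1
S = 1
C² = P²·S² = 1/2 ; C = +0.707107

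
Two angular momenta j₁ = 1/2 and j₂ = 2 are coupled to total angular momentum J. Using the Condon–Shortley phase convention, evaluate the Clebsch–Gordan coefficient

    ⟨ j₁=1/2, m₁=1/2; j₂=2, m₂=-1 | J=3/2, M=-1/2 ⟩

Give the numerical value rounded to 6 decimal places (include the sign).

+0.774597

√[4·1!0!3!/5! · 1!0!1!3!1!2!] = √(12/5)
  +(−1)^0/∏(0,1,0,1,0,2)! = 1/2  (running 1/2)
⟨..|..⟩ = √(12/5)·(1/2) = +0.774597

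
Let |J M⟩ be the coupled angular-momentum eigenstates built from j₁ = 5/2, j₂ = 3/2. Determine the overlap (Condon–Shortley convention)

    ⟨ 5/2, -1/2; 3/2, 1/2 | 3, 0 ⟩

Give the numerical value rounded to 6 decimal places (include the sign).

j₁+j₂−J=1  J+j₁−j₂=4  J−j₁+j₂=2  j₁+j₂+J+1=8
(j₁±m₁, j₂±m₂, J±M) = (2,3,2,1,3,3)
P² = 36/5
sum k=0..1:
  [0] +1/12 = 1/12
  [1] −1/4 = -1/4
S = -1/6
C² = P²·S² = 1/5 ; C = -0.447214

-0.447214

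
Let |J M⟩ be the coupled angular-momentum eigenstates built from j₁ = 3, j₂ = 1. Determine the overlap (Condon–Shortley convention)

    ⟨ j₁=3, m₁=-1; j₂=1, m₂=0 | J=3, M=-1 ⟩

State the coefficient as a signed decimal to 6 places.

-0.288675

j₁+j₂−J=1  J+j₁−j₂=5  J−j₁+j₂=1  j₁+j₂+J+1=8
(j₁±m₁, j₂±m₂, J±M) = (2,4,1,1,2,4)
P² = 48
sum k=0..1:
  [0] +1/24 = 1/24
  [1] −1/12 = -1/12
S = -1/24
C² = P²·S² = 1/12 ; C = -0.288675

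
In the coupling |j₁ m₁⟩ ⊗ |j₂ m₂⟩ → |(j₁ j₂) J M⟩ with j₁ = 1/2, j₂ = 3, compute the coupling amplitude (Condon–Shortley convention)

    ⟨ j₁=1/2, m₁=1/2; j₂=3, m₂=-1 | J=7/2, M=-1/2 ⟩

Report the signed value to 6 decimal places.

triangle: 0!×1!×6!/8! = 720/40320
(j±m)!: 1!×0!×2!×4!×3!×4! = 6912
prefactor² = (2J+1)×Δ×N² = 6912/7
  k=0: +1/(0!×0!×0!×2!×1!×4!) = 1/48
Σ = 1/48  ⇒  CG² = 6912/7×1/48² = 3/7
CG = +√(3/7) = +0.654654

+√(3/7) = +0.654654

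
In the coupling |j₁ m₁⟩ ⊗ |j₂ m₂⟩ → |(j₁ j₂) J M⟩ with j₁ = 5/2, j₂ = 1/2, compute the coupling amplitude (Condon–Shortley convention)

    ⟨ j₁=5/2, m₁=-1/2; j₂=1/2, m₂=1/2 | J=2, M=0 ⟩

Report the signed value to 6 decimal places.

j₁+j₂−J=1  J+j₁−j₂=4  J−j₁+j₂=0  j₁+j₂+J+1=6
(j₁±m₁, j₂±m₂, J±M) = (2,3,1,0,2,2)
P² = 8
sum k=1..1:
  [1] −1/4 = -1/4
S = -1/4
C² = P²·S² = 1/2 ; C = -0.707107

-0.707107  (= −√(1/2))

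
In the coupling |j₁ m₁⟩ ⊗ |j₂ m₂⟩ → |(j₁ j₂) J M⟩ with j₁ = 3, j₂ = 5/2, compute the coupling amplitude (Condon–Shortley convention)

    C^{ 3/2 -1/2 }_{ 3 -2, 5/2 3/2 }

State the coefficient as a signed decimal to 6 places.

j₁+j₂−J=4  J+j₁−j₂=2  J−j₁+j₂=1  j₁+j₂+J+1=8
(j₁±m₁, j₂±m₂, J±M) = (1,5,4,1,1,2)
P² = 192/7
sum k=3..4:
  [3] −1/12 = -1/12
  [4] +1/24 = 1/24
S = -1/24
C² = P²·S² = 1/21 ; C = -0.218218

−√(1/21) ≈ -0.218218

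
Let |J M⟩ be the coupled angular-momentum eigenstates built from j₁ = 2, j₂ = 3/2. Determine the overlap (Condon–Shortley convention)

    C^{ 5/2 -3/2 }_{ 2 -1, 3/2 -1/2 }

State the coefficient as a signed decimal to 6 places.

−√(1/35) ≈ -0.169031

triangle: 1!·3!·2!/7! = 12/5040
(j±m)!: 1!·3!·1!·2!·1!·4! = 288
prefactor² = (2J+1)·Δ·N² = 144/35
  k=0: +1/(0!·1!·3!·1!·0!·1!) = 1/6
  k=1: −1/(1!·0!·2!·0!·1!·2!) = -1/4
Σ = -1/12  ⇒  CG² = 144/35·(-1/12)² = 1/35
CG = −√(1/35) = -0.169031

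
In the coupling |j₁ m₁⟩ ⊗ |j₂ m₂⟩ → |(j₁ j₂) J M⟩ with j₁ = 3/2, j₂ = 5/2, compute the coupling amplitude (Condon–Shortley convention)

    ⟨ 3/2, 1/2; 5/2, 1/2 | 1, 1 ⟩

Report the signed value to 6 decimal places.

triangle: 3!·0!·2!/6! = 12/720
(j±m)!: 2!·1!·3!·2!·2!·0! = 48
prefactor² = (2J+1)·Δ·N² = 12/5
  k=1: −1/(1!·2!·0!·2!·0!·0!) = -1/4
Σ = -1/4  ⇒  CG² = 12/5·(-1/4)² = 3/20
CG = −√(3/20) = -0.387298

−√(3/20) = -0.387298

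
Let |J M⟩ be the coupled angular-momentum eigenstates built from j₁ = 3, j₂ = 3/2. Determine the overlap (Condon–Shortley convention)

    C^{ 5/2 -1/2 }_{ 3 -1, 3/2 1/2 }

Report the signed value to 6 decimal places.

triangle: 2!*4!*1!/8! = 48/40320
(j±m)!: 2!*4!*2!*1!*2!*3! = 1152
prefactor² = (2J+1)*Δ*N² = 288/35
  k=1: −1/(1!*1!*3!*1!*1!*0!) = -1/6
  k=2: +1/(2!*0!*2!*0!*2!*1!) = 1/8
Σ = -1/24  ⇒  CG² = 288/35*(-1/24)² = 1/70
CG = −√(1/70) = -0.119523

-0.119523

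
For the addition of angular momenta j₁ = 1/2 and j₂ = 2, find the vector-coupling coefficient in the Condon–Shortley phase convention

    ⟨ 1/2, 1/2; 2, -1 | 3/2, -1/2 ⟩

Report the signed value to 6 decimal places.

triangle: 1!×0!×3!/5! = 6/120
(j±m)!: 1!×0!×1!×3!×1!×2! = 12
prefactor² = (2J+1)×Δ×N² = 12/5
  k=0: +1/(0!×1!×0!×1!×0!×2!) = 1/2
Σ = 1/2  ⇒  CG² = 12/5×1/2² = 3/5
CG = +√(3/5) = +0.774597

+√(3/5) ≈ +0.774597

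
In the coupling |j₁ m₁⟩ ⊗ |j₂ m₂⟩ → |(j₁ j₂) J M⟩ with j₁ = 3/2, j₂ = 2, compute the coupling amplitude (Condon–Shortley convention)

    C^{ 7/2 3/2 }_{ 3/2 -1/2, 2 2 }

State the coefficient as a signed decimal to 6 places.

j₁+j₂−J=0  J+j₁−j₂=3  J−j₁+j₂=4  j₁+j₂+J+1=8
(j₁±m₁, j₂±m₂, J±M) = (1,2,4,0,5,2)
P² = 2304/7
sum k=0..0:
  [0] +1/48 = 1/48
S = 1/48
C² = P²·S² = 1/7 ; C = +0.377964

+0.377964  (= +√(1/7))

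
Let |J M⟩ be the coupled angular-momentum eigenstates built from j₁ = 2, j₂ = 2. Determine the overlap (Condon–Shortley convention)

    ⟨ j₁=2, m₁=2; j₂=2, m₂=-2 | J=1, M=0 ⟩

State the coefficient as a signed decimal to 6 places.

+√(2/5) ≈ +0.632456

triangle: 3!*1!*1!/6! = 6/720
(j±m)!: 4!*0!*0!*4!*1!*1! = 576
prefactor² = (2J+1)*Δ*N² = 72/5
  k=0: +1/(0!*3!*0!*0!*1!*1!) = 1/6
Σ = 1/6  ⇒  CG² = 72/5*1/6² = 2/5
CG = +√(2/5) = +0.632456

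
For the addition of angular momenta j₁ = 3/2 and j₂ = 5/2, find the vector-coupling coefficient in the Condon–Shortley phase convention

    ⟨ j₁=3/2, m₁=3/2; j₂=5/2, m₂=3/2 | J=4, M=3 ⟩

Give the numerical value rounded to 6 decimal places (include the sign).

j₁+j₂−J=0  J+j₁−j₂=3  J−j₁+j₂=5  j₁+j₂+J+1=9
(j₁±m₁, j₂±m₂, J±M) = (3,0,4,1,7,1)
P² = 12960
sum k=0..0:
  [0] +1/144 = 1/144
S = 1/144
C² = P²·S² = 5/8 ; C = +0.790569

+0.790569  (= +√(5/8))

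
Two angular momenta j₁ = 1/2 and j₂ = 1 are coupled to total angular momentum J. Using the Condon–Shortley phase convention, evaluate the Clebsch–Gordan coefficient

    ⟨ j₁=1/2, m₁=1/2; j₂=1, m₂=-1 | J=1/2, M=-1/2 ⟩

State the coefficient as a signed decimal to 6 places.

+√(2/3) = +0.816497

j₁+j₂−J=1  J+j₁−j₂=0  J−j₁+j₂=1  j₁+j₂+J+1=3
(j₁±m₁, j₂±m₂, J±M) = (1,0,0,2,0,1)
P² = 2/3
sum k=0..0:
  [0] +1/1 = 1
S = 1
C² = P²·S² = 2/3 ; C = +0.816497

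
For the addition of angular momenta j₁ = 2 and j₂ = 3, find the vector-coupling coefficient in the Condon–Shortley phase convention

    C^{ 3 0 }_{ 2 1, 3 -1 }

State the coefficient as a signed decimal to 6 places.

+0.182574  (= +√(1/30))

√[7·2!2!4!/9! · 3!1!2!4!3!3!] = √(96/5)
  +(−1)^0/∏(0,2,1,2,1,2)! = 1/8  (running 1/8)
  +(−1)^1/∏(1,1,0,1,2,3)! = -1/12  (running 1/24)
⟨..|..⟩ = √(96/5)·(1/24) = +0.182574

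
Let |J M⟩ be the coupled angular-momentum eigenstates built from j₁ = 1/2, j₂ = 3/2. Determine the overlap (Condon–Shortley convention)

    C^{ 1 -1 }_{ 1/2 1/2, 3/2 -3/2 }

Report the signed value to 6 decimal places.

triangle: 1!×0!×2!/4! = 2/24
(j±m)!: 1!×0!×0!×3!×0!×2! = 12
prefactor² = (2J+1)×Δ×N² = 3
  k=0: +1/(0!×1!×0!×0!×0!×2!) = 1/2
Σ = 1/2  ⇒  CG² = 3×1/2² = 3/4
CG = +√(3/4) = +0.866025

+√(3/4) = +0.866025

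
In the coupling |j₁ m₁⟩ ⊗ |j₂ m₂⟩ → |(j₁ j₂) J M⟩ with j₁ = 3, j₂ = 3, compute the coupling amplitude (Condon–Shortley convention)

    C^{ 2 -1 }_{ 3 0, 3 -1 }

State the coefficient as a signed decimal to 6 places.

+√(1/42) ≈ +0.154303

√[5·4!2!2!/9! · 3!3!2!4!1!3!] = √(96/7)
  +(−1)^1/∏(1,3,2,1,0,1)! = -1/12  (running -1/12)
  +(−1)^2/∏(2,2,1,0,1,2)! = 1/8  (running 1/24)
⟨..|..⟩ = √(96/7)·(1/24) = +0.154303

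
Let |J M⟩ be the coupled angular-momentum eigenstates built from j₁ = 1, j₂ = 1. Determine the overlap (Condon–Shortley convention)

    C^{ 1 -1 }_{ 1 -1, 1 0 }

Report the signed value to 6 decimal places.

−√(1/2) = -0.707107

triangle: 1!*1!*1!/4! = 1/24
(j±m)!: 0!*2!*1!*1!*0!*2! = 4
prefactor² = (2J+1)*Δ*N² = 1/2
  k=1: −1/(1!*0!*1!*0!*0!*1!) = -1
Σ = -1  ⇒  CG² = 1/2*(-1)² = 1/2
CG = −√(1/2) = -0.707107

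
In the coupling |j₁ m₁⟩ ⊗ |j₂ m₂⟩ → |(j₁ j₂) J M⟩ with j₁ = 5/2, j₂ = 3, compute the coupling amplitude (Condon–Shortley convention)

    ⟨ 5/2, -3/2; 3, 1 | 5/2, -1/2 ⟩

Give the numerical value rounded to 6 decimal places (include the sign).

triangle: 3!·2!·3!/9! = 72/362880
(j±m)!: 1!·4!·4!·2!·2!·3! = 13824
prefactor² = (2J+1)·Δ·N² = 576/35
  k=2: +1/(2!·1!·2!·2!·0!·1!) = 1/8
  k=3: −1/(3!·0!·1!·1!·1!·2!) = -1/12
Σ = 1/24  ⇒  CG² = 576/35·1/24² = 1/35
CG = +√(1/35) = +0.169031

+0.169031  (= +√(1/35))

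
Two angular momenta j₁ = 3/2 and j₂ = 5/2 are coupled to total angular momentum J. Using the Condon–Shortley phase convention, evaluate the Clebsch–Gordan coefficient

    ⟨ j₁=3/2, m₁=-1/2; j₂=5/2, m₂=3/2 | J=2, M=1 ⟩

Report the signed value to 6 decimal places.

j₁+j₂−J=2  J+j₁−j₂=1  J−j₁+j₂=3  j₁+j₂+J+1=7
(j₁±m₁, j₂±m₂, J±M) = (1,2,4,1,3,1)
P² = 24/7
sum k=1..2:
  [1] −1/6 = -1/6
  [2] +1/4 = 1/4
S = 1/12
C² = P²·S² = 1/42 ; C = +0.154303

+0.154303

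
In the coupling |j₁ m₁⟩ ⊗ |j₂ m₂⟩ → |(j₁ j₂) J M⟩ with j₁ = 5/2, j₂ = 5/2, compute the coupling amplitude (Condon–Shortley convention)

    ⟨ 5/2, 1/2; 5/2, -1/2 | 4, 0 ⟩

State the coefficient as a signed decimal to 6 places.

+√(1/7) ≈ +0.377964

j₁+j₂−J=1  J+j₁−j₂=4  J−j₁+j₂=4  j₁+j₂+J+1=10
(j₁±m₁, j₂±m₂, J±M) = (3,2,2,3,4,4)
P² = 20736/175
sum k=0..1:
  [0] +1/16 = 1/16
  [1] −1/36 = -1/36
S = 5/144
C² = P²·S² = 1/7 ; C = +0.377964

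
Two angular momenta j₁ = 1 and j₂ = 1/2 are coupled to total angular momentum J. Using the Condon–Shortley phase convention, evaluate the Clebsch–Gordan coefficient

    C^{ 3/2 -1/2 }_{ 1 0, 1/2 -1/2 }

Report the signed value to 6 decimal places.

√[4·0!2!1!/4! · 1!1!0!1!1!2!] = √(2/3)
  +(−1)^0/∏(0,0,1,0,1,1)! = 1  (running 1)
⟨..|..⟩ = √(2/3)·(1) = +0.816497

+0.816497  (= +√(2/3))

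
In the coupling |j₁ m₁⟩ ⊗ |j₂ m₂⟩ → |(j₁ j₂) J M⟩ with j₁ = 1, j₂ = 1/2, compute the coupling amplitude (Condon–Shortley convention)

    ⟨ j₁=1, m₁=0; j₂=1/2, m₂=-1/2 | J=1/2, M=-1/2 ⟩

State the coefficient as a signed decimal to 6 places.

+√(1/3) ≈ +0.577350

√[2·1!1!0!/3! · 1!1!0!1!0!1!] = √(1/3)
  +(−1)^0/∏(0,1,1,0,0,0)! = 1  (running 1)
⟨..|..⟩ = √(1/3)·(1) = +0.577350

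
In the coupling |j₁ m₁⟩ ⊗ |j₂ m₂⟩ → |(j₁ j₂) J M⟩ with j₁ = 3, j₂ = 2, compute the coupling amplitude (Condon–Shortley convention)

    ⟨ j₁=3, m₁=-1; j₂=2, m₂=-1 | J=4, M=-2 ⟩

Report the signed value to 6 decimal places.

+0.188982  (= +√(1/28))

√[9·1!5!3!/10! · 2!4!1!3!2!6!] = √(5184/7)
  +(−1)^0/∏(0,1,4,1,1,2)! = 1/48  (running 1/48)
  +(−1)^1/∏(1,0,3,0,2,3)! = -1/72  (running 1/144)
⟨..|..⟩ = √(5184/7)·(1/144) = +0.188982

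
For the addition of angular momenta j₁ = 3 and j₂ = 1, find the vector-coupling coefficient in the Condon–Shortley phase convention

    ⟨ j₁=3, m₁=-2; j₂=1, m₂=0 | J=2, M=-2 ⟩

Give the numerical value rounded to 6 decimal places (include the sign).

-0.487950

√[5·2!4!0!/7! · 1!5!1!1!0!4!] = √(960/7)
  +(−1)^1/∏(1,1,4,0,0,0)! = -1/24  (running -1/24)
⟨..|..⟩ = √(960/7)·(-1/24) = -0.487950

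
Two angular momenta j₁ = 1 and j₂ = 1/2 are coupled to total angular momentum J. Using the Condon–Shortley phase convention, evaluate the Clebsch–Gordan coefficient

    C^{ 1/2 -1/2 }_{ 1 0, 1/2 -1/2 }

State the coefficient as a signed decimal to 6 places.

+0.577350  (= +√(1/3))

j₁+j₂−J=1  J+j₁−j₂=1  J−j₁+j₂=0  j₁+j₂+J+1=3
(j₁±m₁, j₂±m₂, J±M) = (1,1,0,1,0,1)
P² = 1/3
sum k=0..0:
  [0] +1/1 = 1
S = 1
C² = P²·S² = 1/3 ; C = +0.577350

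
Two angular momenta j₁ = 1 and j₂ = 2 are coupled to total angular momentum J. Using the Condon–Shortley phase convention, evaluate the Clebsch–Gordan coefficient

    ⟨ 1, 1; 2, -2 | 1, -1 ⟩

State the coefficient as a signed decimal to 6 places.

√[3·2!0!2!/5! · 2!0!0!4!0!2!] = √(48/5)
  +(−1)^0/∏(0,2,0,0,0,2)! = 1/4  (running 1/4)
⟨..|..⟩ = √(48/5)·(1/4) = +0.774597

+0.774597  (= +√(3/5))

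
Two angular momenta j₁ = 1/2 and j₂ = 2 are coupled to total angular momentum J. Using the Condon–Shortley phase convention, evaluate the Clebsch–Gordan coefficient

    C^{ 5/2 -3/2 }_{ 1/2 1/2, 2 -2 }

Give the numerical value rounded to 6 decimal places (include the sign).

+0.447214

√[6·0!1!4!/6! · 1!0!0!4!1!4!] = √(576/5)
  +(−1)^0/∏(0,0,0,0,1,4)! = 1/24  (running 1/24)
⟨..|..⟩ = √(576/5)·(1/24) = +0.447214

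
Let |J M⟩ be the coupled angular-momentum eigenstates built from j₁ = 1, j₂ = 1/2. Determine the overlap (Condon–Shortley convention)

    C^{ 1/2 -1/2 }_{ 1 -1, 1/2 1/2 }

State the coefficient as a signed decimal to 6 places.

√[2·1!1!0!/3! · 0!2!1!0!0!1!] = √(2/3)
  +(−1)^1/∏(1,0,1,0,0,0)! = -1  (running -1)
⟨..|..⟩ = √(2/3)·(-1) = -0.816497

-0.816497  (= −√(2/3))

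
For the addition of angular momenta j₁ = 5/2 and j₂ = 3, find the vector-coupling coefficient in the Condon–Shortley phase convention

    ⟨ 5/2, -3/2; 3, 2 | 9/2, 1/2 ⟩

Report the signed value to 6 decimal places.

−√(361/1386) ≈ -0.510355

triangle: 1!·4!·5!/11! = 2880/39916800
(j±m)!: 1!·4!·5!·1!·5!·4! = 8294400
prefactor² = (2J+1)·Δ·N² = 460800/77
  k=0: +1/(0!·1!·4!·5!·0!·0!) = 1/2880
  k=1: −1/(1!·0!·3!·4!·1!·1!) = -1/144
Σ = -19/2880  ⇒  CG² = 460800/77·(-19/2880)² = 361/1386
CG = −√(361/1386) = -0.510355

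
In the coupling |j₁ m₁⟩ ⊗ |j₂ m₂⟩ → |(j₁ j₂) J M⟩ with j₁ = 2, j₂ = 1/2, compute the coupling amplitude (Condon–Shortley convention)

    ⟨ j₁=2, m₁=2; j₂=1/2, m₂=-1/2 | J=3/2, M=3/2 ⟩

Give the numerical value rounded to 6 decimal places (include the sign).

+√(4/5) ≈ +0.894427

triangle: 1!×3!×0!/5! = 6/120
(j±m)!: 4!×0!×0!×1!×3!×0! = 144
prefactor² = (2J+1)×Δ×N² = 144/5
  k=0: +1/(0!×1!×0!×0!×3!×0!) = 1/6
Σ = 1/6  ⇒  CG² = 144/5×1/6² = 4/5
CG = +√(4/5) = +0.894427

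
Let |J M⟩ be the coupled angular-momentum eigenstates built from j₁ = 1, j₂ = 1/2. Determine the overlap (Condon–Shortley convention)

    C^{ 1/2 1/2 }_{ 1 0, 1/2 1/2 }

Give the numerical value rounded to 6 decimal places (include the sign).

√[2·1!1!0!/3! · 1!1!1!0!1!0!] = √(1/3)
  +(−1)^1/∏(1,0,0,0,1,0)! = -1  (running -1)
⟨..|..⟩ = √(1/3)·(-1) = -0.577350

-0.577350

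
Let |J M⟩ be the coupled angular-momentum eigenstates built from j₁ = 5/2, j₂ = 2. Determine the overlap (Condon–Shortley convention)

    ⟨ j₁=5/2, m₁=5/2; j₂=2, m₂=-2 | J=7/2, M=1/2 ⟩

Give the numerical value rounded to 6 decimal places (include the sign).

triangle: 1!*4!*3!/9! = 144/362880
(j±m)!: 5!*0!*0!*4!*4!*3! = 414720
prefactor² = (2J+1)*Δ*N² = 9216/7
  k=0: +1/(0!*1!*0!*0!*4!*3!) = 1/144
Σ = 1/144  ⇒  CG² = 9216/7*1/144² = 4/63
CG = +√(4/63) = +0.251976

+0.251976  (= +√(4/63))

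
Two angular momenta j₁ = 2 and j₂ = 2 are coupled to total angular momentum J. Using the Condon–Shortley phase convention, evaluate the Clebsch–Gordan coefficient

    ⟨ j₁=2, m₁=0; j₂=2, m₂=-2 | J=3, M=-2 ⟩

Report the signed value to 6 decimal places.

+0.707107

√[7·1!3!3!/8! · 2!2!0!4!1!5!] = √(72)
  +(−1)^0/∏(0,1,2,0,1,3)! = 1/12  (running 1/12)
⟨..|..⟩ = √(72)·(1/12) = +0.707107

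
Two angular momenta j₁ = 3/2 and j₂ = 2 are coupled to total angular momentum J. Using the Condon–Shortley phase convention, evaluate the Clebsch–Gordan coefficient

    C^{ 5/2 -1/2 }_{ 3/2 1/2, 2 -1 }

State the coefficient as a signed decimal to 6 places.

triangle: 1!·2!·3!/7! = 12/5040
(j±m)!: 2!·1!·1!·3!·2!·3! = 144
prefactor² = (2J+1)·Δ·N² = 72/35
  k=0: +1/(0!·1!·1!·1!·1!·2!) = 1/2
  k=1: −1/(1!·0!·0!·0!·2!·3!) = -1/12
Σ = 5/12  ⇒  CG² = 72/35·5/12² = 5/14
CG = +√(5/14) = +0.597614

+0.597614  (= +√(5/14))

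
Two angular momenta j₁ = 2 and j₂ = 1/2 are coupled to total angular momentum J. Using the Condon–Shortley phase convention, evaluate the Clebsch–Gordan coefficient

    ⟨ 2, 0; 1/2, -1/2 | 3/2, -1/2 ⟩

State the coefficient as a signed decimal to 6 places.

+0.632456  (= +√(2/5))

√[4·1!3!0!/5! · 2!2!0!1!1!2!] = √(8/5)
  +(−1)^0/∏(0,1,2,0,1,0)! = 1/2  (running 1/2)
⟨..|..⟩ = √(8/5)·(1/2) = +0.632456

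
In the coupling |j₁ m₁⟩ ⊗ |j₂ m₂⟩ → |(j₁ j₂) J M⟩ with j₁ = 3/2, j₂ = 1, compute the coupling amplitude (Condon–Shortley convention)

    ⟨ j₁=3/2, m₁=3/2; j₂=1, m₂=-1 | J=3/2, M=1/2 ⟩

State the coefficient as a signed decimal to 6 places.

+0.632456

j₁+j₂−J=1  J+j₁−j₂=2  J−j₁+j₂=1  j₁+j₂+J+1=5
(j₁±m₁, j₂±m₂, J±M) = (3,0,0,2,2,1)
P² = 8/5
sum k=0..0:
  [0] +1/2 = 1/2
S = 1/2
C² = P²·S² = 2/5 ; C = +0.632456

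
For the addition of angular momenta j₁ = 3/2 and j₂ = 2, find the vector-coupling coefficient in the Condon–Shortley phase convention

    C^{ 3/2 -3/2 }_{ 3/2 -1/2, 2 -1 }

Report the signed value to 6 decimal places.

triangle: 2!×1!×2!/6! = 4/720
(j±m)!: 1!×2!×1!×3!×0!×3! = 72
prefactor² = (2J+1)×Δ×N² = 8/5
  k=1: −1/(1!×1!×1!×0!×0!×2!) = -1/2
Σ = -1/2  ⇒  CG² = 8/5×(-1/2)² = 2/5
CG = −√(2/5) = -0.632456

-0.632456  (= −√(2/5))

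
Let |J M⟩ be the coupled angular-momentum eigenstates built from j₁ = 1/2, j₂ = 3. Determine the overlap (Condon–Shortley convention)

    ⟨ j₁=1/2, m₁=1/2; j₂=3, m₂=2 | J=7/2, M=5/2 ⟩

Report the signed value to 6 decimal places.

+√(6/7) ≈ +0.925820

√[8·0!1!6!/8! · 1!0!5!1!6!1!] = √(86400/7)
  +(−1)^0/∏(0,0,0,5,1,1)! = 1/120  (running 1/120)
⟨..|..⟩ = √(86400/7)·(1/120) = +0.925820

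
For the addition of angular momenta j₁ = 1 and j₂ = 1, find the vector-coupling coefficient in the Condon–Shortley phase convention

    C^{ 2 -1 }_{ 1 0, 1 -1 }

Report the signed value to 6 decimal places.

+√(1/2) = +0.707107

j₁+j₂−J=0  J+j₁−j₂=2  J−j₁+j₂=2  j₁+j₂+J+1=5
(j₁±m₁, j₂±m₂, J±M) = (1,1,0,2,1,3)
P² = 2
sum k=0..0:
  [0] +1/2 = 1/2
S = 1/2
C² = P²·S² = 1/2 ; C = +0.707107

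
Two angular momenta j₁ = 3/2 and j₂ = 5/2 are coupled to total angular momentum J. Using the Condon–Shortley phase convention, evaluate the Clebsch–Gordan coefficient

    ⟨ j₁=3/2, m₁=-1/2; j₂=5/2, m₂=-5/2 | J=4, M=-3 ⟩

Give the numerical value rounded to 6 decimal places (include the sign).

j₁+j₂−J=0  J+j₁−j₂=3  J−j₁+j₂=5  j₁+j₂+J+1=9
(j₁±m₁, j₂±m₂, J±M) = (1,2,0,5,1,7)
P² = 21600
sum k=0..0:
  [0] +1/240 = 1/240
S = 1/240
C² = P²·S² = 3/8 ; C = +0.612372

+√(3/8) = +0.612372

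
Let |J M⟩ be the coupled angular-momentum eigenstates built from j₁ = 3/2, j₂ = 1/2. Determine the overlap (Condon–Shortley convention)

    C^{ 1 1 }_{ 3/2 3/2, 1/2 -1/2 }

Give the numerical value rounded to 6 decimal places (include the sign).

+0.866025

j₁+j₂−J=1  J+j₁−j₂=2  J−j₁+j₂=0  j₁+j₂+J+1=4
(j₁±m₁, j₂±m₂, J±M) = (3,0,0,1,2,0)
P² = 3
sum k=0..0:
  [0] +1/2 = 1/2
S = 1/2
C² = P²·S² = 3/4 ; C = +0.866025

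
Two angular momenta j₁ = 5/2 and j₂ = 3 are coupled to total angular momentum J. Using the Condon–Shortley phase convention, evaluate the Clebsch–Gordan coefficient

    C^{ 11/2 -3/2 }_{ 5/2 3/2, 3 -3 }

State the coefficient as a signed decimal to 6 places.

triangle: 0!×5!×6!/12! = 86400/479001600
(j±m)!: 4!×1!×0!×6!×4!×7! = 2090188800
prefactor² = (2J+1)×Δ×N² = 49766400/11
  k=0: +1/(0!×0!×1!×0!×4!×6!) = 1/17280
Σ = 1/17280  ⇒  CG² = 49766400/11×1/17280² = 1/66
CG = +√(1/66) = +0.123091

+√(1/66) = +0.123091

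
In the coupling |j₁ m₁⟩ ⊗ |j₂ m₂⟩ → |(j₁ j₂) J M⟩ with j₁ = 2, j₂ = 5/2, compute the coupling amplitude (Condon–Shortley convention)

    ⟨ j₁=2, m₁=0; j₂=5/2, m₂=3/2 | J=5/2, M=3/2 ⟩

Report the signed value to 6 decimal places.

√[6·2!2!3!/8! · 2!2!4!1!4!1!] = √(288/35)
  +(−1)^1/∏(1,1,1,3,1,0)! = -1/6  (running -1/6)
  +(−1)^2/∏(2,0,0,2,2,1)! = 1/8  (running -1/24)
⟨..|..⟩ = √(288/35)·(-1/24) = -0.119523

-0.119523  (= −√(1/70))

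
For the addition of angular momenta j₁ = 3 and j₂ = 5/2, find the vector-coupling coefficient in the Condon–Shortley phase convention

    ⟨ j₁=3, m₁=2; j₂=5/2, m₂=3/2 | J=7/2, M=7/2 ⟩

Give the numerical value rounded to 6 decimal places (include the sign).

j₁+j₂−J=2  J+j₁−j₂=4  J−j₁+j₂=3  j₁+j₂+J+1=10
(j₁±m₁, j₂±m₂, J±M) = (5,1,4,1,7,0)
P² = 9216
sum k=1..1:
  [1] −1/144 = -1/144
S = -1/144
C² = P²·S² = 4/9 ; C = -0.666667

-0.666667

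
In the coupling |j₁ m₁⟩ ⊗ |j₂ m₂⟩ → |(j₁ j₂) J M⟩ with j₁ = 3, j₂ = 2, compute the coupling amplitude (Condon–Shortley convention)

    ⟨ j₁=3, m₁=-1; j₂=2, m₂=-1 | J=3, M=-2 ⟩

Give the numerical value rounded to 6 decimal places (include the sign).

triangle: 2!×4!×2!/9! = 96/362880
(j±m)!: 2!×4!×1!×3!×1!×5! = 34560
prefactor² = (2J+1)×Δ×N² = 64
  k=0: +1/(0!×2!×4!×1!×0!×1!) = 1/48
  k=1: −1/(1!×1!×3!×0!×1!×2!) = -1/12
Σ = -1/16  ⇒  CG² = 64×(-1/16)² = 1/4
CG = −√(1/4) = -0.500000

-0.500000  (= −√(1/4))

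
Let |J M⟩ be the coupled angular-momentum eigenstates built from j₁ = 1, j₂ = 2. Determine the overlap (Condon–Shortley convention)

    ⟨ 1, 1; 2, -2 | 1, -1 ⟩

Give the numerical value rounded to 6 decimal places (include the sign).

triangle: 2!·0!·2!/5! = 4/120
(j±m)!: 2!·0!·0!·4!·0!·2! = 96
prefactor² = (2J+1)·Δ·N² = 48/5
  k=0: +1/(0!·2!·0!·0!·0!·2!) = 1/4
Σ = 1/4  ⇒  CG² = 48/5·1/4² = 3/5
CG = +√(3/5) = +0.774597

+√(3/5) ≈ +0.774597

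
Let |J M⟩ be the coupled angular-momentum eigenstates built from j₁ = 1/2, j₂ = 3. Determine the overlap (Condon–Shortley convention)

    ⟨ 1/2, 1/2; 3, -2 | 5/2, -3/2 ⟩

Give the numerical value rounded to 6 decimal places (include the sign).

+√(5/7) = +0.845154

j₁+j₂−J=1  J+j₁−j₂=0  J−j₁+j₂=5  j₁+j₂+J+1=7
(j₁±m₁, j₂±m₂, J±M) = (1,0,1,5,1,4)
P² = 2880/7
sum k=0..0:
  [0] +1/24 = 1/24
S = 1/24
C² = P²·S² = 5/7 ; C = +0.845154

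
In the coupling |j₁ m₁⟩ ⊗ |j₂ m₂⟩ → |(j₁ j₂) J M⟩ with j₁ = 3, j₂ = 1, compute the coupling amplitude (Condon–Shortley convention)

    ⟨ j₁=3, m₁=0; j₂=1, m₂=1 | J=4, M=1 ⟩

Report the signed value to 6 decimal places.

triangle: 0!*6!*2!/9! = 1440/362880
(j±m)!: 3!*3!*2!*0!*5!*3! = 51840
prefactor² = (2J+1)*Δ*N² = 12960/7
  k=0: +1/(0!*0!*3!*2!*3!*0!) = 1/72
Σ = 1/72  ⇒  CG² = 12960/7*1/72² = 5/14
CG = +√(5/14) = +0.597614

+√(5/14) = +0.597614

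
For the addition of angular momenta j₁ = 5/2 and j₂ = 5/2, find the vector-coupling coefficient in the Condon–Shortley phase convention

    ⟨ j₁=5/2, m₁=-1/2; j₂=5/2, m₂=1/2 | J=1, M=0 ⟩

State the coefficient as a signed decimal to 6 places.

+0.119523

j₁+j₂−J=4  J+j₁−j₂=1  J−j₁+j₂=1  j₁+j₂+J+1=7
(j₁±m₁, j₂±m₂, J±M) = (2,3,3,2,1,1)
P² = 72/35
sum k=2..3:
  [2] +1/4 = 1/4
  [3] −1/6 = -1/6
S = 1/12
C² = P²·S² = 1/70 ; C = +0.119523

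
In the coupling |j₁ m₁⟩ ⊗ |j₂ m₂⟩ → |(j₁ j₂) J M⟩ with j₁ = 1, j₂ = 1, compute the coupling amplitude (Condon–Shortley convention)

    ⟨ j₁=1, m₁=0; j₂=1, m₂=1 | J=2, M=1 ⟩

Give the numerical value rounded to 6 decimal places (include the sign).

triangle: 0!·2!·2!/5! = 4/120
(j±m)!: 1!·1!·2!·0!·3!·1! = 12
prefactor² = (2J+1)·Δ·N² = 2
  k=0: +1/(0!·0!·1!·2!·1!·0!) = 1/2
Σ = 1/2  ⇒  CG² = 2·1/2² = 1/2
CG = +√(1/2) = +0.707107

+√(1/2) = +0.707107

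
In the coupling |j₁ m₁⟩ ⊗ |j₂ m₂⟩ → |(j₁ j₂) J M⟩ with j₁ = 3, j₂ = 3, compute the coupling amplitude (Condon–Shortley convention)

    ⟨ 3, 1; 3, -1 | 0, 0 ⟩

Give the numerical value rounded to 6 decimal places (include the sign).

j₁+j₂−J=6  J+j₁−j₂=0  J−j₁+j₂=0  j₁+j₂+J+1=7
(j₁±m₁, j₂±m₂, J±M) = (4,2,2,4,0,0)
P² = 2304/7
sum k=2..2:
  [2] +1/48 = 1/48
S = 1/48
C² = P²·S² = 1/7 ; C = +0.377964

+√(1/7) = +0.377964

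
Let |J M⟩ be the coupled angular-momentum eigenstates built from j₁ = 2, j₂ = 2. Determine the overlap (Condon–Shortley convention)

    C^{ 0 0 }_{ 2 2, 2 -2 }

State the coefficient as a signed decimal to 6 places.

+√(1/5) ≈ +0.447214

triangle: 4!·0!·0!/5! = 24/120
(j±m)!: 4!·0!·0!·4!·0!·0! = 576
prefactor² = (2J+1)·Δ·N² = 576/5
  k=0: +1/(0!·4!·0!·0!·0!·0!) = 1/24
Σ = 1/24  ⇒  CG² = 576/5·1/24² = 1/5
CG = +√(1/5) = +0.447214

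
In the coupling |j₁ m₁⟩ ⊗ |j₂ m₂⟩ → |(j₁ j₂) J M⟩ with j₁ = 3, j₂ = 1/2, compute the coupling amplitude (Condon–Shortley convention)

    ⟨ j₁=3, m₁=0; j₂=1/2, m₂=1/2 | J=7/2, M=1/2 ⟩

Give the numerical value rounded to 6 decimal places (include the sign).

√[8·0!6!1!/8! · 3!3!1!0!4!3!] = √(5184/7)
  +(−1)^0/∏(0,0,3,1,3,0)! = 1/36  (running 1/36)
⟨..|..⟩ = √(5184/7)·(1/36) = +0.755929

+√(4/7) ≈ +0.755929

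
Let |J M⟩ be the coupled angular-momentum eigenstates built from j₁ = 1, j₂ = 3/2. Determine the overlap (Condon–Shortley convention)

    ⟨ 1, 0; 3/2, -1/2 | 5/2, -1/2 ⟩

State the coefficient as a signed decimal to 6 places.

+0.774597

√[6·0!2!3!/6! · 1!1!1!2!2!3!] = √(12/5)
  +(−1)^0/∏(0,0,1,1,1,2)! = 1/2  (running 1/2)
⟨..|..⟩ = √(12/5)·(1/2) = +0.774597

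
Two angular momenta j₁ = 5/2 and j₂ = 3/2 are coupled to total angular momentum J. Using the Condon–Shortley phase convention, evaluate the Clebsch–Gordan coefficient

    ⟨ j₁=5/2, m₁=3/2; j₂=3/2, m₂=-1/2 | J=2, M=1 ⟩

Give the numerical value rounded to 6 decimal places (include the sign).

triangle: 2!*3!*1!/7! = 12/5040
(j±m)!: 4!*1!*1!*2!*3!*1! = 288
prefactor² = (2J+1)*Δ*N² = 24/7
  k=0: +1/(0!*2!*1!*1!*2!*0!) = 1/4
  k=1: −1/(1!*1!*0!*0!*3!*1!) = -1/6
Σ = 1/12  ⇒  CG² = 24/7*1/12² = 1/42
CG = +√(1/42) = +0.154303

+√(1/42) ≈ +0.154303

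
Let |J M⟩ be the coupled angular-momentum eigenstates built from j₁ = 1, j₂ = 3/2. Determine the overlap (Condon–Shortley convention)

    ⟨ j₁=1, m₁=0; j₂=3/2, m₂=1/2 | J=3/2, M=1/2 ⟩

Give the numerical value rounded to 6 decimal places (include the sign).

j₁+j₂−J=1  J+j₁−j₂=1  J−j₁+j₂=2  j₁+j₂+J+1=5
(j₁±m₁, j₂±m₂, J±M) = (1,1,2,1,2,1)
P² = 4/15
sum k=0..1:
  [0] +1/2 = 1/2
  [1] −1/1 = -1
S = -1/2
C² = P²·S² = 1/15 ; C = -0.258199

-0.258199  (= −√(1/15))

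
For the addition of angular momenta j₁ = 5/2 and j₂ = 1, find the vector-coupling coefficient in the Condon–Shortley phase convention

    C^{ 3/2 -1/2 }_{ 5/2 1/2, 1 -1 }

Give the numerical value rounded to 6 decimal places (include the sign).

√[4·2!3!0!/6! · 3!2!0!2!1!2!] = √(16/5)
  +(−1)^0/∏(0,2,2,0,1,0)! = 1/4  (running 1/4)
⟨..|..⟩ = √(16/5)·(1/4) = +0.447214

+0.447214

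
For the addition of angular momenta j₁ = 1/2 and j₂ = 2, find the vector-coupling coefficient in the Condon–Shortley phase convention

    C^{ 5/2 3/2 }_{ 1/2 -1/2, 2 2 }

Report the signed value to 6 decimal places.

j₁+j₂−J=0  J+j₁−j₂=1  J−j₁+j₂=4  j₁+j₂+J+1=6
(j₁±m₁, j₂±m₂, J±M) = (0,1,4,0,4,1)
P² = 576/5
sum k=0..0:
  [0] +1/24 = 1/24
S = 1/24
C² = P²·S² = 1/5 ; C = +0.447214

+√(1/5) ≈ +0.447214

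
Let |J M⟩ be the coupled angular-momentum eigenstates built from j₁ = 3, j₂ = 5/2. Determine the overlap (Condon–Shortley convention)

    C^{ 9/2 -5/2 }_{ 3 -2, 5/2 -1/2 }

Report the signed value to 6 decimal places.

√[10·1!5!4!/11! · 1!5!2!3!2!7!] = √(115200/11)
  +(−1)^0/∏(0,1,5,2,0,2)! = 1/480  (running 1/480)
  +(−1)^1/∏(1,0,4,1,1,3)! = -1/144  (running -7/1440)
⟨..|..⟩ = √(115200/11)·(-7/1440) = -0.497468

−√(49/198) = -0.497468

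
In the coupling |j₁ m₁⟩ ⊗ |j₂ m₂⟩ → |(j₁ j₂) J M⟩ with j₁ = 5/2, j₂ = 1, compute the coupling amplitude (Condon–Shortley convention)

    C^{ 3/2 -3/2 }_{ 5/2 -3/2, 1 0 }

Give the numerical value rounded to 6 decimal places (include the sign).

-0.516398  (= −√(4/15))

√[4·2!3!0!/6! · 1!4!1!1!0!3!] = √(48/5)
  +(−1)^1/∏(1,1,3,0,0,0)! = -1/6  (running -1/6)
⟨..|..⟩ = √(48/5)·(-1/6) = -0.516398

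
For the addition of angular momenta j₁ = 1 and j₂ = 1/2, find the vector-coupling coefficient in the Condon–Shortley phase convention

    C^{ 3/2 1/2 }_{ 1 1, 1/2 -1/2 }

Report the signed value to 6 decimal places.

j₁+j₂−J=0  J+j₁−j₂=2  J−j₁+j₂=1  j₁+j₂+J+1=4
(j₁±m₁, j₂±m₂, J±M) = (2,0,0,1,2,1)
P² = 4/3
sum k=0..0:
  [0] +1/2 = 1/2
S = 1/2
C² = P²·S² = 1/3 ; C = +0.577350

+0.577350  (= +√(1/3))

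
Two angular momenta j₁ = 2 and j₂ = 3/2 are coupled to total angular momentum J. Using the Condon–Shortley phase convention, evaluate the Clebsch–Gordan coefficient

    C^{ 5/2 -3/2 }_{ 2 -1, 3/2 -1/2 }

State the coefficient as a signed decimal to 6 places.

triangle: 1!·3!·2!/7! = 12/5040
(j±m)!: 1!·3!·1!·2!·1!·4! = 288
prefactor² = (2J+1)·Δ·N² = 144/35
  k=0: +1/(0!·1!·3!·1!·0!·1!) = 1/6
  k=1: −1/(1!·0!·2!·0!·1!·2!) = -1/4
Σ = -1/12  ⇒  CG² = 144/35·(-1/12)² = 1/35
CG = −√(1/35) = -0.169031

−√(1/35) = -0.169031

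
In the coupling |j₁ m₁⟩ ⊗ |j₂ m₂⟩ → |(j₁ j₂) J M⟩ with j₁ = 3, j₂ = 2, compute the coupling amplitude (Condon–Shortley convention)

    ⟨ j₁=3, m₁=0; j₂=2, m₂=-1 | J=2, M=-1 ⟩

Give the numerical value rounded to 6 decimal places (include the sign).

−√(2/7) = -0.534522

j₁+j₂−J=3  J+j₁−j₂=3  J−j₁+j₂=1  j₁+j₂+J+1=8
(j₁±m₁, j₂±m₂, J±M) = (3,3,1,3,1,3)
P² = 81/14
sum k=0..1:
  [0] +1/36 = 1/36
  [1] −1/4 = -1/4
S = -2/9
C² = P²·S² = 2/7 ; C = -0.534522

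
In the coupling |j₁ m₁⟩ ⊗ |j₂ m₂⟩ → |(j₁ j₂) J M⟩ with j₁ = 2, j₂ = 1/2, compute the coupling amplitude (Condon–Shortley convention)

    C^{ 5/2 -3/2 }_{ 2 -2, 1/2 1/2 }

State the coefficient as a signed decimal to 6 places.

+√(1/5) = +0.447214

triangle: 0!*4!*1!/6! = 24/720
(j±m)!: 0!*4!*1!*0!*1!*4! = 576
prefactor² = (2J+1)*Δ*N² = 576/5
  k=0: +1/(0!*0!*4!*1!*0!*0!) = 1/24
Σ = 1/24  ⇒  CG² = 576/5*1/24² = 1/5
CG = +√(1/5) = +0.447214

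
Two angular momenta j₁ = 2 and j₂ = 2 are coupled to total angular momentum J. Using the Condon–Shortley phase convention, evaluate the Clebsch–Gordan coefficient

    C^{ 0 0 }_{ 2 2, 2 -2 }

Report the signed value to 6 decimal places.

j₁+j₂−J=4  J+j₁−j₂=0  J−j₁+j₂=0  j₁+j₂+J+1=5
(j₁±m₁, j₂±m₂, J±M) = (4,0,0,4,0,0)
P² = 576/5
sum k=0..0:
  [0] +1/24 = 1/24
S = 1/24
C² = P²·S² = 1/5 ; C = +0.447214

+0.447214  (= +√(1/5))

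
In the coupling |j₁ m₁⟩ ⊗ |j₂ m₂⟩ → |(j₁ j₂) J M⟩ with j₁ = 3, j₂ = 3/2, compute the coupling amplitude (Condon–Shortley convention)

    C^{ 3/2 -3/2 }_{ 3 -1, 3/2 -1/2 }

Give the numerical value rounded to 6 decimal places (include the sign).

triangle: 3!·3!·0!/7! = 36/5040
(j±m)!: 2!·4!·1!·2!·0!·3! = 576
prefactor² = (2J+1)·Δ·N² = 576/35
  k=1: −1/(1!·2!·3!·0!·0!·0!) = -1/12
Σ = -1/12  ⇒  CG² = 576/35·(-1/12)² = 4/35
CG = −√(4/35) = -0.338062

-0.338062  (= −√(4/35))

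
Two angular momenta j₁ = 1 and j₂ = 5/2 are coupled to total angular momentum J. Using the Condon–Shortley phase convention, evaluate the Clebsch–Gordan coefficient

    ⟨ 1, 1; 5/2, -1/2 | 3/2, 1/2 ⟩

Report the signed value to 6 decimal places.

+√(1/5) ≈ +0.447214

j₁+j₂−J=2  J+j₁−j₂=0  J−j₁+j₂=3  j₁+j₂+J+1=6
(j₁±m₁, j₂±m₂, J±M) = (2,0,2,3,2,1)
P² = 16/5
sum k=0..0:
  [0] +1/4 = 1/4
S = 1/4
C² = P²·S² = 1/5 ; C = +0.447214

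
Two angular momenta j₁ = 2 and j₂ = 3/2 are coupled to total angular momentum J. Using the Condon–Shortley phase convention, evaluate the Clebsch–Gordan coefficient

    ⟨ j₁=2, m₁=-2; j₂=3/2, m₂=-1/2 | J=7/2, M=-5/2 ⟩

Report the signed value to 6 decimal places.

+√(3/7) = +0.654654

triangle: 0!·4!·3!/8! = 144/40320
(j±m)!: 0!·4!·1!·2!·1!·6! = 34560
prefactor² = (2J+1)·Δ·N² = 6912/7
  k=0: +1/(0!·0!·4!·1!·0!·2!) = 1/48
Σ = 1/48  ⇒  CG² = 6912/7·1/48² = 3/7
CG = +√(3/7) = +0.654654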